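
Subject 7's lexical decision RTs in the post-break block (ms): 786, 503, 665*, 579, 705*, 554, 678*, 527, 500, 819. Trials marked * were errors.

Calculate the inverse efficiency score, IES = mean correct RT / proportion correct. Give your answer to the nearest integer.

Correct trials (n=7): 786, 503, 579, 554, 527, 500, 819
Mean correct RT = 4268/7 = 609.7143 ms
Proportion correct = 7/10
IES = 609.7143 / (7/10) = 871.020 ms

871 ms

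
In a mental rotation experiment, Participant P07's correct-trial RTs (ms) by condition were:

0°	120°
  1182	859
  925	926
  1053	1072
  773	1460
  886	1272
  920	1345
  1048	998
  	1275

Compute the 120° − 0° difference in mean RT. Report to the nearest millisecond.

M(0°) = 6787/7 = 969.571
M(120°) = 9207/8 = 1150.875
Difference = 1150.875 − 969.571 = 181.304 ms

181 ms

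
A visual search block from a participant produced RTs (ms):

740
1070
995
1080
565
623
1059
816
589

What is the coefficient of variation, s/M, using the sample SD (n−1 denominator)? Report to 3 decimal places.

n = 9, Σ = 7537, M = 837.4444
Σ(x−M)² = 378718.222; s = √(378718.222/8) = 217.5771
CV = 217.5771 / 837.4444 = 0.25981

0.260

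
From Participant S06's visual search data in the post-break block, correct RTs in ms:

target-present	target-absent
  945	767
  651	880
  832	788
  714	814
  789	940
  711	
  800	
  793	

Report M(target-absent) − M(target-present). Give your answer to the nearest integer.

M(target-present) = 6235/8 = 779.375
M(target-absent) = 4189/5 = 837.800
Difference = 837.800 − 779.375 = 58.425 ms

58 ms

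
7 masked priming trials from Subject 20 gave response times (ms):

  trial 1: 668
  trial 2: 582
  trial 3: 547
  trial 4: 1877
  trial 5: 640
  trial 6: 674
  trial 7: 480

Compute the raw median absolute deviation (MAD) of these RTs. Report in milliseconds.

58 ms

Sorted: 480, 547, 582, 640, 668, 674, 1877 → median = 640
|x − 640|: 28, 58, 93, 1237, 0, 34, 160
Sorted deviations: 0, 28, 34, 58, 93, 160, 1237 → MAD = 58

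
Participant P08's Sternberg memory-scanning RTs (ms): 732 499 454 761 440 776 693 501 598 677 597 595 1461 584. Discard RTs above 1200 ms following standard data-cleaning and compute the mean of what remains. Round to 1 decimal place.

608.2 ms

Excluded: 1461
Retained (n=13): Σ = 7907
Mean = 7907/13 = 608.2308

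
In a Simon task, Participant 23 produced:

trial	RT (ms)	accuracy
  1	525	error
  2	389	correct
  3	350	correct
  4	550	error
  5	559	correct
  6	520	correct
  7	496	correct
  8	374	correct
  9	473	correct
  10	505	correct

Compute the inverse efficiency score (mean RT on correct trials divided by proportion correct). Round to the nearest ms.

Correct trials (n=8): 389, 350, 559, 520, 496, 374, 473, 505
Mean correct RT = 3666/8 = 458.2500 ms
Proportion correct = 8/10
IES = 458.2500 / (8/10) = 572.812 ms

573 ms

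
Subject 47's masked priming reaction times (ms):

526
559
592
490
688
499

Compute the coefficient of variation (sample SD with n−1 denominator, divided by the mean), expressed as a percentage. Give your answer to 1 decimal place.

n = 6, Σ = 3354, M = 559.0000
Σ(x−M)² = 27180.000; s = √(27180.000/5) = 73.7292
CV = 73.7292 / 559.0000 = 0.13189 = 13.189%

13.2%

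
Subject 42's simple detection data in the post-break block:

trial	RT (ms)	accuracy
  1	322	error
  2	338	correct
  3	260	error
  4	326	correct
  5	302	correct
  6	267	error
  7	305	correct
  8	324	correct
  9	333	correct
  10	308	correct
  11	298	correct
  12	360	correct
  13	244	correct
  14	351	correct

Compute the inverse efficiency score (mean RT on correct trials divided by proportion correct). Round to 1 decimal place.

403.7 ms

Correct trials (n=11): 338, 326, 302, 305, 324, 333, 308, 298, 360, 244, 351
Mean correct RT = 3489/11 = 317.1818 ms
Proportion correct = 11/14
IES = 317.1818 / (11/14) = 403.686 ms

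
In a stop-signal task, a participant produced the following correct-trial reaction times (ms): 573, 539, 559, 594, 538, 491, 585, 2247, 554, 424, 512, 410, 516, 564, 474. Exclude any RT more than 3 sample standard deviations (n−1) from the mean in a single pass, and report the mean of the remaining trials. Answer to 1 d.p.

523.8 ms

n = 15, ΣRT = 9580, M = 638.667
Σ(x−M)² = 2813463.33; s = √(2813463.33/14) = 448.287
Cutoffs: 638.667 ± 3·448.287 → [-706.2, 1983.5]
Outside: 2247 → excluded.
Retained (n=14): Σ = 7333, mean = 7333/14 = 523.786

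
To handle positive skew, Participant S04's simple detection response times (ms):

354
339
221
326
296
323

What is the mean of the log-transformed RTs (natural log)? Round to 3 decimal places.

ln(RT): 5.8693, 5.8260, 5.3982, 5.7869, 5.6904, 5.7777
Σ ln(RT) = 34.3484
Mean = 34.3484/6 = 5.72473

5.725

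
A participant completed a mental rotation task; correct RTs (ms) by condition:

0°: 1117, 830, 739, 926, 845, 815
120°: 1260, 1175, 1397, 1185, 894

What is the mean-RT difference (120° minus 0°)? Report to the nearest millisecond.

304 ms

M(0°) = 5272/6 = 878.667
M(120°) = 5911/5 = 1182.200
Difference = 1182.200 − 878.667 = 303.533 ms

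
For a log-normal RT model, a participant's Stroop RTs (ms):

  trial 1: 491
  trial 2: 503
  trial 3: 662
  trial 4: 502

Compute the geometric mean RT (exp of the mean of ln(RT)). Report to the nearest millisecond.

ln(RT): 6.1964, 6.2206, 6.4953, 6.2186
Mean ln(RT) = 25.1309/4 = 6.28272
Geometric mean = exp(6.28272) = 535.25 ms

535 ms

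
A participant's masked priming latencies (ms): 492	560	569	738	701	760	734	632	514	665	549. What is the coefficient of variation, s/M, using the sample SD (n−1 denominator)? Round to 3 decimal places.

0.154

n = 11, Σ = 6914, M = 628.5455
Σ(x−M)² = 93308.727; s = √(93308.727/10) = 96.5964
CV = 96.5964 / 628.5455 = 0.15368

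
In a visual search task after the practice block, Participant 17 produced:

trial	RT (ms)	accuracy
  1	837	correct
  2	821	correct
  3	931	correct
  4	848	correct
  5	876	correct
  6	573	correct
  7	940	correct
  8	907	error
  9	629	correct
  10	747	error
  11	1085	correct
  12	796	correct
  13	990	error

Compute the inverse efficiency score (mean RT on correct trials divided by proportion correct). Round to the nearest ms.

Correct trials (n=10): 837, 821, 931, 848, 876, 573, 940, 629, 1085, 796
Mean correct RT = 8336/10 = 833.6000 ms
Proportion correct = 10/13
IES = 833.6000 / (10/13) = 1083.680 ms

1084 ms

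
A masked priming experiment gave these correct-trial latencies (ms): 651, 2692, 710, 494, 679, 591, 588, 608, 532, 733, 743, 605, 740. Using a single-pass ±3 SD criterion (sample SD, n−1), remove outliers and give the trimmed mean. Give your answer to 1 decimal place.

n = 13, ΣRT = 10366, M = 797.385
Σ(x−M)² = 3964829.08; s = √(3964829.08/12) = 574.806
Cutoffs: 797.385 ± 3·574.806 → [-927.0, 2521.8]
Outside: 2692 → excluded.
Retained (n=12): Σ = 7674, mean = 7674/12 = 639.500

639.5 ms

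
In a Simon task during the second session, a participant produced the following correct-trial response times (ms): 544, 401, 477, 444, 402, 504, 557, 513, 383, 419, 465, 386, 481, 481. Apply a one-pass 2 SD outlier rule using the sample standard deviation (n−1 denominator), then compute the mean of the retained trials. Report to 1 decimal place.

n = 14, ΣRT = 6457, M = 461.214
Σ(x−M)² = 42572.36; s = √(42572.36/13) = 57.226
Cutoffs: 461.214 ± 2·57.226 → [346.8, 575.7]
No RTs fall outside the cutoffs; all 14 retained. Mean = 6457/14 = 461.214

461.2 ms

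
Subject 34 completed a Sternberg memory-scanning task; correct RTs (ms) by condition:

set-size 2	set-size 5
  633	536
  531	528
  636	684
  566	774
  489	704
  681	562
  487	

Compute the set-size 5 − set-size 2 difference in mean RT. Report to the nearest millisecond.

M(set-size 2) = 4023/7 = 574.714
M(set-size 5) = 3788/6 = 631.333
Difference = 631.333 − 574.714 = 56.619 ms

57 ms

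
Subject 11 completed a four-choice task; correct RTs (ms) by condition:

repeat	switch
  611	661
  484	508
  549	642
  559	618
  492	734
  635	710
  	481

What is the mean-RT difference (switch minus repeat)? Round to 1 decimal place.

67.0 ms

M(repeat) = 3330/6 = 555.000
M(switch) = 4354/7 = 622.000
Difference = 622.000 − 555.000 = 67.000 ms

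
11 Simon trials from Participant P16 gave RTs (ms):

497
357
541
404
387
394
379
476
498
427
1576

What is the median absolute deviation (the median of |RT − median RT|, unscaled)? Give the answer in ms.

49 ms

Sorted: 357, 379, 387, 394, 404, 427, 476, 497, 498, 541, 1576 → median = 427
|x − 427|: 70, 70, 114, 23, 40, 33, 48, 49, 71, 0, 1149
Sorted deviations: 0, 23, 33, 40, 48, 49, 70, 70, 71, 114, 1149 → MAD = 49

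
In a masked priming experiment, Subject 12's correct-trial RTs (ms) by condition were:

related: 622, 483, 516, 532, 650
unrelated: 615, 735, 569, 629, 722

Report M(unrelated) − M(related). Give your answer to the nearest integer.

M(related) = 2803/5 = 560.600
M(unrelated) = 3270/5 = 654.000
Difference = 654.000 − 560.600 = 93.400 ms

93 ms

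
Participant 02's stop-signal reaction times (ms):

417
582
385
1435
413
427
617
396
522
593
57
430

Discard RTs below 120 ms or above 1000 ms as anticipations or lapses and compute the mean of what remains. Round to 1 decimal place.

Excluded: 57, 1435
Retained (n=10): Σ = 4782
Mean = 4782/10 = 478.2000

478.2 ms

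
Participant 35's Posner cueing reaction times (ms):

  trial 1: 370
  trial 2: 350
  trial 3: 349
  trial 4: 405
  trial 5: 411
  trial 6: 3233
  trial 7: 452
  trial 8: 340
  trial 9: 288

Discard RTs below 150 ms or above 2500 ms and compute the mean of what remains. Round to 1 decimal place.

Excluded: 3233
Retained (n=8): Σ = 2965
Mean = 2965/8 = 370.6250

370.6 ms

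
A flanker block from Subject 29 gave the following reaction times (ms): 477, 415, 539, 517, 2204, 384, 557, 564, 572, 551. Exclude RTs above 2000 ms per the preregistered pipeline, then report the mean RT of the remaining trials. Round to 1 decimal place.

Excluded: 2204
Retained (n=9): Σ = 4576
Mean = 4576/9 = 508.4444

508.4 ms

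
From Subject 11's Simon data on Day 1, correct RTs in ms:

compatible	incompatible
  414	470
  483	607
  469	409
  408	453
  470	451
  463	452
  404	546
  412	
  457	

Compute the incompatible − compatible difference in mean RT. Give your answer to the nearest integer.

M(compatible) = 3980/9 = 442.222
M(incompatible) = 3388/7 = 484.000
Difference = 484.000 − 442.222 = 41.778 ms

42 ms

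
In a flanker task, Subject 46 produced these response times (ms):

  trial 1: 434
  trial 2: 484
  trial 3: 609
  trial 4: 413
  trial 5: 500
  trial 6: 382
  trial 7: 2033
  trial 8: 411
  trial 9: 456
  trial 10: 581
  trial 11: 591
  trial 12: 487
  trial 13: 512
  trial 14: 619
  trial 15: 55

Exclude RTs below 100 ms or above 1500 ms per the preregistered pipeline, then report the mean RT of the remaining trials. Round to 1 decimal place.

498.4 ms

Excluded: 55, 2033
Retained (n=13): Σ = 6479
Mean = 6479/13 = 498.3846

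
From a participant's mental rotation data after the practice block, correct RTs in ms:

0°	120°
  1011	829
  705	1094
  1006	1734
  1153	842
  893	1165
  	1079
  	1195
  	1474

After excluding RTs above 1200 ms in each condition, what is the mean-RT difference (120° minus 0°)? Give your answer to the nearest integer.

120°: exclude 1734, 1474
M(0°) = 4768/5 = 953.600
M(120°) = 6204/6 = 1034.000
Difference = 1034.000 − 953.600 = 80.400 ms

80 ms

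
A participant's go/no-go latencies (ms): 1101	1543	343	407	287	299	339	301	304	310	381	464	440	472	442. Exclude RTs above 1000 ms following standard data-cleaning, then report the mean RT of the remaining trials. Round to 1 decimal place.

Excluded: 1101, 1543
Retained (n=13): Σ = 4789
Mean = 4789/13 = 368.3846

368.4 ms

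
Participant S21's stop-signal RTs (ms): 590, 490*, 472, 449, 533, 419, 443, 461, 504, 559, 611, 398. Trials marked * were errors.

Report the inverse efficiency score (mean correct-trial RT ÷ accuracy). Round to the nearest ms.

539 ms

Correct trials (n=11): 590, 472, 449, 533, 419, 443, 461, 504, 559, 611, 398
Mean correct RT = 5439/11 = 494.4545 ms
Proportion correct = 11/12
IES = 494.4545 / (11/12) = 539.405 ms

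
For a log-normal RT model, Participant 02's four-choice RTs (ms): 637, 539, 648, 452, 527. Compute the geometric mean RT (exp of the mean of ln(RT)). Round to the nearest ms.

ln(RT): 6.4568, 6.2897, 6.4739, 6.1137, 6.2672
Mean ln(RT) = 31.6013/5 = 6.32025
Geometric mean = exp(6.32025) = 555.71 ms

556 ms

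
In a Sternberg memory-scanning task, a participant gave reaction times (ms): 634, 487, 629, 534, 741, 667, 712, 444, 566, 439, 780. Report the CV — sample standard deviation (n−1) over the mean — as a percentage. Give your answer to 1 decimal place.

19.6%

n = 11, Σ = 6633, M = 603.0000
Σ(x−M)² = 139750.000; s = √(139750.000/10) = 118.2159
CV = 118.2159 / 603.0000 = 0.19605 = 19.605%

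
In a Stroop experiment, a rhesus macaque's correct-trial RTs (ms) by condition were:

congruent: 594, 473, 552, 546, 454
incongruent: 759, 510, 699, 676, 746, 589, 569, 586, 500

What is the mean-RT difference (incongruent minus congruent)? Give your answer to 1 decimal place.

M(congruent) = 2619/5 = 523.800
M(incongruent) = 5634/9 = 626.000
Difference = 626.000 − 523.800 = 102.200 ms

102.2 ms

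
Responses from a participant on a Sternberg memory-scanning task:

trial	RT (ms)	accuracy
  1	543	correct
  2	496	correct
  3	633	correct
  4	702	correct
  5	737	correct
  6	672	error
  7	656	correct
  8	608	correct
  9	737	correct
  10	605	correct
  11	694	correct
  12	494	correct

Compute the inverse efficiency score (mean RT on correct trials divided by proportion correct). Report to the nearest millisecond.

685 ms

Correct trials (n=11): 543, 496, 633, 702, 737, 656, 608, 737, 605, 694, 494
Mean correct RT = 6905/11 = 627.7273 ms
Proportion correct = 11/12
IES = 627.7273 / (11/12) = 684.793 ms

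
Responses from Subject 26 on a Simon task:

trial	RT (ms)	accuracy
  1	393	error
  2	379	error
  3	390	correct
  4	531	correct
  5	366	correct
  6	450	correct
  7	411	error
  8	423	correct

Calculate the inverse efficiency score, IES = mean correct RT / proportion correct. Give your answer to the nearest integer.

Correct trials (n=5): 390, 531, 366, 450, 423
Mean correct RT = 2160/5 = 432.0000 ms
Proportion correct = 5/8
IES = 432.0000 / (5/8) = 691.200 ms

691 ms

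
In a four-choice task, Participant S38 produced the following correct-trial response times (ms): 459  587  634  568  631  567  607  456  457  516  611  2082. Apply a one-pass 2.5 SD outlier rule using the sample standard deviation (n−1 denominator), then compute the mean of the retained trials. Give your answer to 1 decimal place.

n = 12, ΣRT = 8175, M = 681.250
Σ(x−M)² = 2189796.25; s = √(2189796.25/11) = 446.175
Cutoffs: 681.250 ± 2.5·446.175 → [-434.2, 1796.7]
Outside: 2082 → excluded.
Retained (n=11): Σ = 6093, mean = 6093/11 = 553.909

553.9 ms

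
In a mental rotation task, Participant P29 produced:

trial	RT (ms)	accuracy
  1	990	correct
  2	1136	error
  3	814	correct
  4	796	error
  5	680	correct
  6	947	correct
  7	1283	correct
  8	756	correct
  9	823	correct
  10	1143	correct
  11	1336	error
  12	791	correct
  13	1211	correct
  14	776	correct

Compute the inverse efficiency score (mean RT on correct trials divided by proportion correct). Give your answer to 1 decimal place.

1181.8 ms

Correct trials (n=11): 990, 814, 680, 947, 1283, 756, 823, 1143, 791, 1211, 776
Mean correct RT = 10214/11 = 928.5455 ms
Proportion correct = 11/14
IES = 928.5455 / (11/14) = 1181.785 ms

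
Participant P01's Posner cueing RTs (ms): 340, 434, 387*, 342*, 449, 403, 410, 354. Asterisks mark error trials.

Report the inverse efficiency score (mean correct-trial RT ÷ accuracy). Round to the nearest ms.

531 ms

Correct trials (n=6): 340, 434, 449, 403, 410, 354
Mean correct RT = 2390/6 = 398.3333 ms
Proportion correct = 6/8
IES = 398.3333 / (6/8) = 531.111 ms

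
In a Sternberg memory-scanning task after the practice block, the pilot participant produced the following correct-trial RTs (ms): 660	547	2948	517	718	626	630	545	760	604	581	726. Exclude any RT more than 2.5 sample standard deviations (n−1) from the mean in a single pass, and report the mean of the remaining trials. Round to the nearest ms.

n = 12, ΣRT = 9862, M = 821.833
Σ(x−M)² = 4996259.67; s = √(4996259.67/11) = 673.948
Cutoffs: 821.833 ± 2.5·673.948 → [-863.0, 2506.7]
Outside: 2948 → excluded.
Retained (n=11): Σ = 6914, mean = 6914/11 = 628.545

629 ms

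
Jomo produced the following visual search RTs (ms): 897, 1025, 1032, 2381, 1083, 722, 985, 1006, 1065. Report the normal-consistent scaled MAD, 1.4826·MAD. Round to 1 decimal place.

59.3 ms

Sorted: 722, 897, 985, 1006, 1025, 1032, 1065, 1083, 2381 → median = 1025
|x − 1025| sorted: 0, 7, 19, 40, 40, 58, 128, 303, 1356 → MAD = 40
Robust SD ≈ 1.4826 × 40 = 59.304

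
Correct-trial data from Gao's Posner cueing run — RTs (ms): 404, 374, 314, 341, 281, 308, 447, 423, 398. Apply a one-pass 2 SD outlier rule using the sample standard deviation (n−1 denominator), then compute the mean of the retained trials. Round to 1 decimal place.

365.6 ms

n = 9, ΣRT = 3290, M = 365.556
Σ(x−M)² = 26258.22; s = √(26258.22/8) = 57.291
Cutoffs: 365.556 ± 2·57.291 → [251.0, 480.1]
No RTs fall outside the cutoffs; all 9 retained. Mean = 3290/9 = 365.556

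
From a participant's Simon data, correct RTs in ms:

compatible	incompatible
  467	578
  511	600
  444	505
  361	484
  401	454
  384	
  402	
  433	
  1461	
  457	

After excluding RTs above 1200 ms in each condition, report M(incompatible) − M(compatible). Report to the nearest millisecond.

95 ms

compatible: exclude 1461
M(compatible) = 3860/9 = 428.889
M(incompatible) = 2621/5 = 524.200
Difference = 524.200 − 428.889 = 95.311 ms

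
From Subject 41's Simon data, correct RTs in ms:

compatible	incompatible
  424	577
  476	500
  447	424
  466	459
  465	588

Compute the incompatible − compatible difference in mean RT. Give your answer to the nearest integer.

54 ms

M(compatible) = 2278/5 = 455.600
M(incompatible) = 2548/5 = 509.600
Difference = 509.600 − 455.600 = 54.000 ms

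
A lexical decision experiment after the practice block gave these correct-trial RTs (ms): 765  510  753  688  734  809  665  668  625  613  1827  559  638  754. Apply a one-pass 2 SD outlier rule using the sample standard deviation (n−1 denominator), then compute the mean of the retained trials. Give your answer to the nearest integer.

675 ms

n = 14, ΣRT = 10608, M = 757.714
Σ(x−M)² = 1321894.86; s = √(1321894.86/13) = 318.880
Cutoffs: 757.714 ± 2·318.880 → [120.0, 1395.5]
Outside: 1827 → excluded.
Retained (n=13): Σ = 8781, mean = 8781/13 = 675.462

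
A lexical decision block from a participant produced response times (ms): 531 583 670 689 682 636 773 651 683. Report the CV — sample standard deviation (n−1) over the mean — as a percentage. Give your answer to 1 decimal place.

10.5%

n = 9, Σ = 5898, M = 655.3333
Σ(x−M)² = 37754.000; s = √(37754.000/8) = 68.6968
CV = 68.6968 / 655.3333 = 0.10483 = 10.483%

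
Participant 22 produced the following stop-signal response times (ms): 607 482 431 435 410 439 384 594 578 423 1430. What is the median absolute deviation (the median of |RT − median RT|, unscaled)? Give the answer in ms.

43 ms

Sorted: 384, 410, 423, 431, 435, 439, 482, 578, 594, 607, 1430 → median = 439
|x − 439|: 168, 43, 8, 4, 29, 0, 55, 155, 139, 16, 991
Sorted deviations: 0, 4, 8, 16, 29, 43, 55, 139, 155, 168, 991 → MAD = 43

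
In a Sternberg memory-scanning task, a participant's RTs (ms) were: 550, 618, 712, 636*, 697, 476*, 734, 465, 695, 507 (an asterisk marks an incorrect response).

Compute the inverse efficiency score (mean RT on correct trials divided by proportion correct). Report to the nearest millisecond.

Correct trials (n=8): 550, 618, 712, 697, 734, 465, 695, 507
Mean correct RT = 4978/8 = 622.2500 ms
Proportion correct = 8/10
IES = 622.2500 / (8/10) = 777.812 ms

778 ms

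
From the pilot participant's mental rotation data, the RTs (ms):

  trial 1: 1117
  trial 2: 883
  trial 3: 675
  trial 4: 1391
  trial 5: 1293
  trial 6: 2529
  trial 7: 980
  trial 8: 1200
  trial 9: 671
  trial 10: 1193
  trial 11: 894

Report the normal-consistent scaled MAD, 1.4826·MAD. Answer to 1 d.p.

Sorted: 671, 675, 883, 894, 980, 1117, 1193, 1200, 1293, 1391, 2529 → median = 1117
|x − 1117| sorted: 0, 76, 83, 137, 176, 223, 234, 274, 442, 446, 1412 → MAD = 223
Robust SD ≈ 1.4826 × 223 = 330.620

330.6 ms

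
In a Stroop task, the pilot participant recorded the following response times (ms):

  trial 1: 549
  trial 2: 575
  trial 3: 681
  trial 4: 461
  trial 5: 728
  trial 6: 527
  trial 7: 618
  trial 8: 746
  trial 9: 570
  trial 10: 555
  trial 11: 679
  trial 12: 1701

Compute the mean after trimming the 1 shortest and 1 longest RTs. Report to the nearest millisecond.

Sorted: 461, 527, 549, 555, 570, 575, 618, 679, 681, 728, 746, 1701
Drop lowest 1 (461) and highest 1 (1701)
Remaining (n=10): Σ = 6228, mean = 6228/10 = 622.800

623 ms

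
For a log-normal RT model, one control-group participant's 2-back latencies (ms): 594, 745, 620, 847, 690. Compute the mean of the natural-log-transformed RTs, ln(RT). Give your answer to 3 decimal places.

6.542

ln(RT): 6.3869, 6.6134, 6.4297, 6.7417, 6.5367
Σ ln(RT) = 32.7084
Mean = 32.7084/5 = 6.54168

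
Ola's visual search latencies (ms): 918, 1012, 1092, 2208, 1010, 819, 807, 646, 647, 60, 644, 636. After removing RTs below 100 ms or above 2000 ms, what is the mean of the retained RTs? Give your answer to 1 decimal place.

Excluded: 60, 2208
Retained (n=10): Σ = 8231
Mean = 8231/10 = 823.1000

823.1 ms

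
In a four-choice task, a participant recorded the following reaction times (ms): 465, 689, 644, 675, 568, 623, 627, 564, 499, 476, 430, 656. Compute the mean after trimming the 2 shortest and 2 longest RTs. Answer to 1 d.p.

Sorted: 430, 465, 476, 499, 564, 568, 623, 627, 644, 656, 675, 689
Drop lowest 2 (430, 465) and highest 2 (675, 689)
Remaining (n=8): Σ = 4657, mean = 4657/8 = 582.125

582.1 ms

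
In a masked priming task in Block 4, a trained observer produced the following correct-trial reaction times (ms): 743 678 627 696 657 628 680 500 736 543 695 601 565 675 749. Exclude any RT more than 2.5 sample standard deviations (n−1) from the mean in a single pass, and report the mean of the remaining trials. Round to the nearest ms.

652 ms

n = 15, ΣRT = 9773, M = 651.533
Σ(x−M)² = 76897.73; s = √(76897.73/14) = 74.113
Cutoffs: 651.533 ± 2.5·74.113 → [466.3, 836.8]
No RTs fall outside the cutoffs; all 15 retained. Mean = 9773/15 = 651.533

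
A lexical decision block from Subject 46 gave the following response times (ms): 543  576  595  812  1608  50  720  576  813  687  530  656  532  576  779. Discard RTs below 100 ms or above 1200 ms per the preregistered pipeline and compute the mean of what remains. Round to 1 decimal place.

645.8 ms

Excluded: 50, 1608
Retained (n=13): Σ = 8395
Mean = 8395/13 = 645.7692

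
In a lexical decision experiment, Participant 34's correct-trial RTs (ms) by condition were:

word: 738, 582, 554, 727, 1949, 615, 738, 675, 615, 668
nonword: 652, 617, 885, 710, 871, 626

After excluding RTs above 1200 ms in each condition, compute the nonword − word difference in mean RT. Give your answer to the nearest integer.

word: exclude 1949
M(word) = 5912/9 = 656.889
M(nonword) = 4361/6 = 726.833
Difference = 726.833 − 656.889 = 69.944 ms

70 ms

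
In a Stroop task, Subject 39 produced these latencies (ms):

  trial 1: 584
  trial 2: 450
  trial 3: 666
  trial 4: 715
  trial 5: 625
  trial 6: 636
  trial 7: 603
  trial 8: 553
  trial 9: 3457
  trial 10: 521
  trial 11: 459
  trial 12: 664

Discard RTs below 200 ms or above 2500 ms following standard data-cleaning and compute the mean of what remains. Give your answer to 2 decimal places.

588.73 ms

Excluded: 3457
Retained (n=11): Σ = 6476
Mean = 6476/11 = 588.7273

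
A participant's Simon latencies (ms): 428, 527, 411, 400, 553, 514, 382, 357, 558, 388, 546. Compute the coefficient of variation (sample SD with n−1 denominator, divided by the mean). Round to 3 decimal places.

0.171

n = 11, Σ = 5064, M = 460.3636
Σ(x−M)² = 61954.545; s = √(61954.545/10) = 78.7112
CV = 78.7112 / 460.3636 = 0.17098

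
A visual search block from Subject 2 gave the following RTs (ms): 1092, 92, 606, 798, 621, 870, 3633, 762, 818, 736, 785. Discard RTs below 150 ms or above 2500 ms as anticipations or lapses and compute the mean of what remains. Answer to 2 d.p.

Excluded: 92, 3633
Retained (n=9): Σ = 7088
Mean = 7088/9 = 787.5556

787.56 ms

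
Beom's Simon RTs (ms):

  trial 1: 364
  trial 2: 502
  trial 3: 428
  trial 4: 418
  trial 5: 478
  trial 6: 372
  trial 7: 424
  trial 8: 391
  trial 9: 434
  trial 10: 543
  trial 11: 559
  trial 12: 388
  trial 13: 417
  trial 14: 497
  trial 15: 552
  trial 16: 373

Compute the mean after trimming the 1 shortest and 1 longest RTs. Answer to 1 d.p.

444.1 ms

Sorted: 364, 372, 373, 388, 391, 417, 418, 424, 428, 434, 478, 497, 502, 543, 552, 559
Drop lowest 1 (364) and highest 1 (559)
Remaining (n=14): Σ = 6217, mean = 6217/14 = 444.071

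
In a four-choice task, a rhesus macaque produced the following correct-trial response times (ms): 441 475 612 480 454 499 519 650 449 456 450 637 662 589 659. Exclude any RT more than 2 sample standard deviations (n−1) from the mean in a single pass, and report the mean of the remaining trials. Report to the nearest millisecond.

535 ms

n = 15, ΣRT = 8032, M = 535.467
Σ(x−M)² = 108411.73; s = √(108411.73/14) = 87.998
Cutoffs: 535.467 ± 2·87.998 → [359.5, 711.5]
No RTs fall outside the cutoffs; all 15 retained. Mean = 8032/15 = 535.467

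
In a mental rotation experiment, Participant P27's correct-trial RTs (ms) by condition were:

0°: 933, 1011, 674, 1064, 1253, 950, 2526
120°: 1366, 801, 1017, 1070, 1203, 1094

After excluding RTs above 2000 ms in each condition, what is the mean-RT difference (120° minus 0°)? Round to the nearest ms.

0°: exclude 2526
M(0°) = 5885/6 = 980.833
M(120°) = 6551/6 = 1091.833
Difference = 1091.833 − 980.833 = 111.000 ms

111 ms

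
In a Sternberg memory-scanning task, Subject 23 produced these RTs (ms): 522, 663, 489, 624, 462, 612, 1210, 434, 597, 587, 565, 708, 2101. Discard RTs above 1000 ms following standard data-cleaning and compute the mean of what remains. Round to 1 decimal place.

Excluded: 1210, 2101
Retained (n=11): Σ = 6263
Mean = 6263/11 = 569.3636

569.4 ms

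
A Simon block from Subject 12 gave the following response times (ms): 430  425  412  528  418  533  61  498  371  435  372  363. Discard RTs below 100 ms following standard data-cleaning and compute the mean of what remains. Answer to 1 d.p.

Excluded: 61
Retained (n=11): Σ = 4785
Mean = 4785/11 = 435.0000

435.0 ms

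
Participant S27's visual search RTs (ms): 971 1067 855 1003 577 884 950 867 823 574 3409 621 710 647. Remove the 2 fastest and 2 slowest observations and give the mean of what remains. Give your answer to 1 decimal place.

833.1 ms

Sorted: 574, 577, 621, 647, 710, 823, 855, 867, 884, 950, 971, 1003, 1067, 3409
Drop lowest 2 (574, 577) and highest 2 (1067, 3409)
Remaining (n=10): Σ = 8331, mean = 8331/10 = 833.100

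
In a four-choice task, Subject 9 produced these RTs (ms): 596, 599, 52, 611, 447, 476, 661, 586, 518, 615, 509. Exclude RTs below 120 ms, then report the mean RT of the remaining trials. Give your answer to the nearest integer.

562 ms

Excluded: 52
Retained (n=10): Σ = 5618
Mean = 5618/10 = 561.8000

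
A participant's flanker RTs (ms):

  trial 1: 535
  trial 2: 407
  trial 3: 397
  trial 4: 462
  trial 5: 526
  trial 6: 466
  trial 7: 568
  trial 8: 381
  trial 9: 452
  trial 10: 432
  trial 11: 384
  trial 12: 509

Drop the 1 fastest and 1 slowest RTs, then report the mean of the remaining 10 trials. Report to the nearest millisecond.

Sorted: 381, 384, 397, 407, 432, 452, 462, 466, 509, 526, 535, 568
Drop lowest 1 (381) and highest 1 (568)
Remaining (n=10): Σ = 4570, mean = 4570/10 = 457.000

457 ms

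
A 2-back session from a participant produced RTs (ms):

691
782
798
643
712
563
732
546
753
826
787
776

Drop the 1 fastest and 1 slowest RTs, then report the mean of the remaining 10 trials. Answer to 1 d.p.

723.7 ms

Sorted: 546, 563, 643, 691, 712, 732, 753, 776, 782, 787, 798, 826
Drop lowest 1 (546) and highest 1 (826)
Remaining (n=10): Σ = 7237, mean = 7237/10 = 723.700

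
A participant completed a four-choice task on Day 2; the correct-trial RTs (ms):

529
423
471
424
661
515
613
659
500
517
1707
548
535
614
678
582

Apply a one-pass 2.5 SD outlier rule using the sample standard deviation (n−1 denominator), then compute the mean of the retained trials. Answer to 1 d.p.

n = 16, ΣRT = 9976, M = 623.500
Σ(x−M)² = 1345618.00; s = √(1345618.00/15) = 299.513
Cutoffs: 623.500 ± 2.5·299.513 → [-125.3, 1372.3]
Outside: 1707 → excluded.
Retained (n=15): Σ = 8269, mean = 8269/15 = 551.267

551.3 ms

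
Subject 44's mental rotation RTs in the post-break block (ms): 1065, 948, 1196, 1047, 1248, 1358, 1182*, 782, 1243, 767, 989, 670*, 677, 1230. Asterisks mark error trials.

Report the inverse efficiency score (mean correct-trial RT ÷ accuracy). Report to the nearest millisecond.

Correct trials (n=12): 1065, 948, 1196, 1047, 1248, 1358, 782, 1243, 767, 989, 677, 1230
Mean correct RT = 12550/12 = 1045.8333 ms
Proportion correct = 12/14
IES = 1045.8333 / (12/14) = 1220.139 ms

1220 ms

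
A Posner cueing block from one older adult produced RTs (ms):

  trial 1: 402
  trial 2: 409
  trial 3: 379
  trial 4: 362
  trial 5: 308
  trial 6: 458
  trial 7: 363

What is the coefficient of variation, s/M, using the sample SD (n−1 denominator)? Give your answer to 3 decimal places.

0.122

n = 7, Σ = 2681, M = 383.0000
Σ(x−M)² = 13144.000; s = √(13144.000/6) = 46.8046
CV = 46.8046 / 383.0000 = 0.12221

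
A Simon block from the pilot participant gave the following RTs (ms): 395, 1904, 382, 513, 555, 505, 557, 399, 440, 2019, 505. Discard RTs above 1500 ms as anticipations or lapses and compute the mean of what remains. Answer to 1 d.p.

Excluded: 1904, 2019
Retained (n=9): Σ = 4251
Mean = 4251/9 = 472.3333

472.3 ms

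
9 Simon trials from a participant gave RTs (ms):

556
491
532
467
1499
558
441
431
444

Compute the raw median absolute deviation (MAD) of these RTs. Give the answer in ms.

Sorted: 431, 441, 444, 467, 491, 532, 556, 558, 1499 → median = 491
|x − 491|: 65, 0, 41, 24, 1008, 67, 50, 60, 47
Sorted deviations: 0, 24, 41, 47, 50, 60, 65, 67, 1008 → MAD = 50

50 ms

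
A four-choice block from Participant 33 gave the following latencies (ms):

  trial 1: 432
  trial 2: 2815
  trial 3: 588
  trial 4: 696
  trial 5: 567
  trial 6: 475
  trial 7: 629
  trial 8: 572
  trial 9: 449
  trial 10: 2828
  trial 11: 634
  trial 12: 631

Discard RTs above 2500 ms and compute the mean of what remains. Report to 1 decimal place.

Excluded: 2815, 2828
Retained (n=10): Σ = 5673
Mean = 5673/10 = 567.3000

567.3 ms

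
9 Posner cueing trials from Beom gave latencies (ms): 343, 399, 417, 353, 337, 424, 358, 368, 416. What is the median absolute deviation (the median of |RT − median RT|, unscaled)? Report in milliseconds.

31 ms

Sorted: 337, 343, 353, 358, 368, 399, 416, 417, 424 → median = 368
|x − 368|: 25, 31, 49, 15, 31, 56, 10, 0, 48
Sorted deviations: 0, 10, 15, 25, 31, 31, 48, 49, 56 → MAD = 31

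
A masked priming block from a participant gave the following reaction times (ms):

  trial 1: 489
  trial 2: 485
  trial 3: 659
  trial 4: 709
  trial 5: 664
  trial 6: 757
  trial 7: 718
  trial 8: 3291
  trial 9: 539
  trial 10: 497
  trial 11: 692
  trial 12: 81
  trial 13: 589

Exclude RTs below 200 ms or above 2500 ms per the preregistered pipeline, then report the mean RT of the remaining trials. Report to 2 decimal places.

Excluded: 81, 3291
Retained (n=11): Σ = 6798
Mean = 6798/11 = 618.0000

618.00 ms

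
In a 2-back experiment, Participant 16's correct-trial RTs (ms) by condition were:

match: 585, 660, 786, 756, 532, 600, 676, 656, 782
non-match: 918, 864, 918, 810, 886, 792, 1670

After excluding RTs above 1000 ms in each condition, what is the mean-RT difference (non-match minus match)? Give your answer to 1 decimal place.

non-match: exclude 1670
M(match) = 6033/9 = 670.333
M(non-match) = 5188/6 = 864.667
Difference = 864.667 − 670.333 = 194.333 ms

194.3 ms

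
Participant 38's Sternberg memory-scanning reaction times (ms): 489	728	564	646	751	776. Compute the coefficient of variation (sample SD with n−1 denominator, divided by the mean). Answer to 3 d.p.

0.173

n = 6, Σ = 3954, M = 659.0000
Σ(x−M)² = 65008.000; s = √(65008.000/5) = 114.0246
CV = 114.0246 / 659.0000 = 0.17303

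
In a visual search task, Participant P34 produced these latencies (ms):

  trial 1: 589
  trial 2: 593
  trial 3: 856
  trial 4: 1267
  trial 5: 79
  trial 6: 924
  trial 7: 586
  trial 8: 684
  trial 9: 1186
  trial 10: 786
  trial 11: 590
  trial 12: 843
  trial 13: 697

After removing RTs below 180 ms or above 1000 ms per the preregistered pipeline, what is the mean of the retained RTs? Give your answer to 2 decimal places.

Excluded: 79, 1186, 1267
Retained (n=10): Σ = 7148
Mean = 7148/10 = 714.8000

714.80 ms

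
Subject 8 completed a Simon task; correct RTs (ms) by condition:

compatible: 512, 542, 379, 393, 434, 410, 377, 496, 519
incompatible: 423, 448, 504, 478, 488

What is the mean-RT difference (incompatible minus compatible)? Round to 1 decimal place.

16.9 ms

M(compatible) = 4062/9 = 451.333
M(incompatible) = 2341/5 = 468.200
Difference = 468.200 − 451.333 = 16.867 ms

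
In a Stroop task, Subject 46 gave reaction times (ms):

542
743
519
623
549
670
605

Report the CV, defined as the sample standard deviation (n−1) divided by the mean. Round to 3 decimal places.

0.131

n = 7, Σ = 4251, M = 607.2857
Σ(x−M)² = 38057.429; s = √(38057.429/6) = 79.6424
CV = 79.6424 / 607.2857 = 0.13114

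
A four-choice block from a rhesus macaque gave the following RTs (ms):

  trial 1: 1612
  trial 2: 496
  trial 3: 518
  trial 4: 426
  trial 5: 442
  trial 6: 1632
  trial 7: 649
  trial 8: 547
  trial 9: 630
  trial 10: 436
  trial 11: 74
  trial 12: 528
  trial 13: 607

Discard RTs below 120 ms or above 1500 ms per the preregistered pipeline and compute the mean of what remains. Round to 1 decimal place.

Excluded: 74, 1612, 1632
Retained (n=10): Σ = 5279
Mean = 5279/10 = 527.9000

527.9 ms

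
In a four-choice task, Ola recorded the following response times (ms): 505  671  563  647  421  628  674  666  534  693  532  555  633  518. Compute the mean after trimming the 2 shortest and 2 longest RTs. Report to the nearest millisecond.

Sorted: 421, 505, 518, 532, 534, 555, 563, 628, 633, 647, 666, 671, 674, 693
Drop lowest 2 (421, 505) and highest 2 (674, 693)
Remaining (n=10): Σ = 5947, mean = 5947/10 = 594.700

595 ms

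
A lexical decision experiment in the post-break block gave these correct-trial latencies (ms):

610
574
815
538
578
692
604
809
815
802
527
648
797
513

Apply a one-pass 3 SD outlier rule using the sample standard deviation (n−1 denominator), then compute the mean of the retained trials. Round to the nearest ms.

n = 14, ΣRT = 9322, M = 665.857
Σ(x−M)² = 183809.71; s = √(183809.71/13) = 118.908
Cutoffs: 665.857 ± 3·118.908 → [309.1, 1022.6]
No RTs fall outside the cutoffs; all 14 retained. Mean = 9322/14 = 665.857

666 ms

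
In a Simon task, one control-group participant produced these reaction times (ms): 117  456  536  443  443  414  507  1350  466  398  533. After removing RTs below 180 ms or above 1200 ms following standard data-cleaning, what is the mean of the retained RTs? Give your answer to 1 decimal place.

Excluded: 117, 1350
Retained (n=9): Σ = 4196
Mean = 4196/9 = 466.2222

466.2 ms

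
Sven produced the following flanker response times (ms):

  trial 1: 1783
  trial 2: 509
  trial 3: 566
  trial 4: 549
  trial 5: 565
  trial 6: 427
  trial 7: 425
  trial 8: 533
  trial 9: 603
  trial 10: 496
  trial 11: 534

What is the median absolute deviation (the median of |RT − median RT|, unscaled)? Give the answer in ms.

32 ms

Sorted: 425, 427, 496, 509, 533, 534, 549, 565, 566, 603, 1783 → median = 534
|x − 534|: 1249, 25, 32, 15, 31, 107, 109, 1, 69, 38, 0
Sorted deviations: 0, 1, 15, 25, 31, 32, 38, 69, 107, 109, 1249 → MAD = 32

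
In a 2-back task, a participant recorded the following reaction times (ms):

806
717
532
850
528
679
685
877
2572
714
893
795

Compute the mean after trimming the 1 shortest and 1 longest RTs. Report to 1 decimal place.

754.8 ms

Sorted: 528, 532, 679, 685, 714, 717, 795, 806, 850, 877, 893, 2572
Drop lowest 1 (528) and highest 1 (2572)
Remaining (n=10): Σ = 7548, mean = 7548/10 = 754.800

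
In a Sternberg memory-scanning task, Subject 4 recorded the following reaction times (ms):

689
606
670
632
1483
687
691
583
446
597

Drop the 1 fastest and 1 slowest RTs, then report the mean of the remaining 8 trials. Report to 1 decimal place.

644.4 ms

Sorted: 446, 583, 597, 606, 632, 670, 687, 689, 691, 1483
Drop lowest 1 (446) and highest 1 (1483)
Remaining (n=8): Σ = 5155, mean = 5155/8 = 644.375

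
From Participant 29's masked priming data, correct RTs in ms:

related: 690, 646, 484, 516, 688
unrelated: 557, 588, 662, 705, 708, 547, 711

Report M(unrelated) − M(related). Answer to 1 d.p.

M(related) = 3024/5 = 604.800
M(unrelated) = 4478/7 = 639.714
Difference = 639.714 − 604.800 = 34.914 ms

34.9 ms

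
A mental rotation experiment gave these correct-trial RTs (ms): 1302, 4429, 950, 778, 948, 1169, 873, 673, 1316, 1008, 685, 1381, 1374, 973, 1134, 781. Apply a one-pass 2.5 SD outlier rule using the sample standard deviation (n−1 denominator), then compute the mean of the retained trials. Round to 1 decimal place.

n = 16, ΣRT = 19774, M = 1235.875
Σ(x−M)² = 11715987.75; s = √(11715987.75/15) = 883.779
Cutoffs: 1235.875 ± 2.5·883.779 → [-973.6, 3445.3]
Outside: 4429 → excluded.
Retained (n=15): Σ = 15345, mean = 15345/15 = 1023.000

1023.0 ms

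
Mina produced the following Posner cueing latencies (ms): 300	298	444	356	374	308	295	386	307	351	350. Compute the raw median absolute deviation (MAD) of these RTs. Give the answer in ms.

Sorted: 295, 298, 300, 307, 308, 350, 351, 356, 374, 386, 444 → median = 350
|x − 350|: 50, 52, 94, 6, 24, 42, 55, 36, 43, 1, 0
Sorted deviations: 0, 1, 6, 24, 36, 42, 43, 50, 52, 55, 94 → MAD = 42

42 ms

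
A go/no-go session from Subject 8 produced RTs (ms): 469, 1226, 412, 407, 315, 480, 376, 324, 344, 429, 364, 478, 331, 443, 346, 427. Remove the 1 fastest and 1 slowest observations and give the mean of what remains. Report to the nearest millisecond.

Sorted: 315, 324, 331, 344, 346, 364, 376, 407, 412, 427, 429, 443, 469, 478, 480, 1226
Drop lowest 1 (315) and highest 1 (1226)
Remaining (n=14): Σ = 5630, mean = 5630/14 = 402.143

402 ms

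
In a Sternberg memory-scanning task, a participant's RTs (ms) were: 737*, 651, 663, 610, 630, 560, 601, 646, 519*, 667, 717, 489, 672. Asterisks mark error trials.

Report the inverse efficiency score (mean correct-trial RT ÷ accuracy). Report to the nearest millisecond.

742 ms

Correct trials (n=11): 651, 663, 610, 630, 560, 601, 646, 667, 717, 489, 672
Mean correct RT = 6906/11 = 627.8182 ms
Proportion correct = 11/13
IES = 627.8182 / (11/13) = 741.967 ms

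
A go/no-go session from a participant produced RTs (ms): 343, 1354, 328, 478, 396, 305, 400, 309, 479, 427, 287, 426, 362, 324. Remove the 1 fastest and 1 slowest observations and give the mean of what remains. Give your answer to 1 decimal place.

381.4 ms

Sorted: 287, 305, 309, 324, 328, 343, 362, 396, 400, 426, 427, 478, 479, 1354
Drop lowest 1 (287) and highest 1 (1354)
Remaining (n=12): Σ = 4577, mean = 4577/12 = 381.417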